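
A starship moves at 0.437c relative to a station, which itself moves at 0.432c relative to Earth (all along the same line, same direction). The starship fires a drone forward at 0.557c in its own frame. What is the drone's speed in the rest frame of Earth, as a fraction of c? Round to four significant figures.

Compose velocities in two stages. Stage 1 (into S'): u₁ = (0.557+0.437)/(1+0.557×0.437) = 0.79942.
Stage 2 (into S): u = (0.79942+0.432)/(1+0.79942×0.432) = 0.91532, so the speed is 0.9153c.

0.9153c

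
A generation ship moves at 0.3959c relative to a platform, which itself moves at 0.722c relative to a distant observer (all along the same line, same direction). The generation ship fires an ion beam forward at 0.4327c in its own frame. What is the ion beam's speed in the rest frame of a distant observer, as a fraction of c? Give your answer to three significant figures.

0.946c

Apply u = (u'+v)/(1+u'v) twice. Ion beam in the platform frame: (0.4327+0.3959)/(1+0.4327·0.3959) = 0.8286/1.17130593 = 0.70742c.
That velocity, transformed to the rest frame of a distant observer: (0.70742+0.722)/(1+0.70742·0.722) = 1.42942/1.51075724 = 0.94616c.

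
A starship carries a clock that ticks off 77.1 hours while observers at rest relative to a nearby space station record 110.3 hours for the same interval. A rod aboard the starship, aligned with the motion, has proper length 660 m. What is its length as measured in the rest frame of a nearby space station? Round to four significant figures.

From Δt = γΔτ: γ = 110.3/77.1 = 1.43061.
The rod contracts by the same γ: 660 m / 1.43061 = 461.3 m.

461.3 m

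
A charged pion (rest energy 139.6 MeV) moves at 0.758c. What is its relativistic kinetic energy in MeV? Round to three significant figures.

74.4 MeV

Lorentz factor: γ = (1 − 0.574564)^(−1/2) = 1.53314.
Kinetic energy: K = (γ − 1)mc² = (1.53314 − 1) × 139.6 MeV = 0.53314 × 139.6 = 74.4 MeV.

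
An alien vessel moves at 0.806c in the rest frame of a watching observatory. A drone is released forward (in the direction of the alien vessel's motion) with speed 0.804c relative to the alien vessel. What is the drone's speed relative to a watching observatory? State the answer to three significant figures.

In units of c, u = (u' + v)/(1 + u'v) with u' = 0.804 and v = 0.806.
Numerator: 0.804 + 0.806 = 1.61. Denominator: 1 + (0.804)(0.806) = 1.648024.
u = 1.61/1.648024 = 0.97693, so the speed is 0.977c.

0.977c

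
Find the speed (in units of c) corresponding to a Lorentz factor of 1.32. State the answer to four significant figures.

β = √(1 − 1/γ²) = √(1 − 1/1.7424) = √0.426079 = 0.6527.

0.6527c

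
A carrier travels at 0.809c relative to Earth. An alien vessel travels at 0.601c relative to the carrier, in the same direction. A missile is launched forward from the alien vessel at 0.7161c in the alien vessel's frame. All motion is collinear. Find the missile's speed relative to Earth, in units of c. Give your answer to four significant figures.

First combine the missile and alien vessel (S''→S'): u₁ = (0.7161 + 0.601)/(1 + 0.7161×0.601) = 1.3171/1.4303761 = 0.92081.
Then combine with the carrier (S'→S): u = (0.92081 + 0.809)/(1 + 0.92081×0.809) = 1.72981/1.74493529 = 0.99133.

0.9913c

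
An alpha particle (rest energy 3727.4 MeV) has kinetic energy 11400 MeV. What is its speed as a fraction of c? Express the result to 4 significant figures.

0.9692c

γ = 1 + K/(mc²) = 1 + 11400/3727.4 = 4.0584.
β = √(1 − 1/γ²) = √(1 − 0.0607142) = √0.9392858 = 0.9692.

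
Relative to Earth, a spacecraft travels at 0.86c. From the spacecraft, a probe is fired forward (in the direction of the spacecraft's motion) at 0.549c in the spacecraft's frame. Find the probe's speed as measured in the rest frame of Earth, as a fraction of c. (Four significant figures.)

0.9571c

Relativistic velocity addition: u = (u' + v)/(1 + u'v/c²), with u' = 0.549c and v = 0.86c.
Numerator: 0.549 + 0.86 = 1.409. Denominator: 1 + (0.549)(0.86) = 1.47214.
u = 1.409/1.47214 = 0.95711, so the speed is 0.9571c.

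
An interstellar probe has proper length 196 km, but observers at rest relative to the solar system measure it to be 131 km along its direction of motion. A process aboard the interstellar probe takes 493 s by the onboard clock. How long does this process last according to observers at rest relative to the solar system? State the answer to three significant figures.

From L = L₀/γ: γ = 196/131 = 1.49618.
Δt = γΔτ = 1.49618 × 493 = 738 s.

738 s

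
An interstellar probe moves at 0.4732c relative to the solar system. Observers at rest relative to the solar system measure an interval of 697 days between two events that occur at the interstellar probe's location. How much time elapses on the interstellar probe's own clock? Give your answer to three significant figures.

β² = 0.22391824, so γ = 1/√0.77608176 = 1.1351.
The moving clock records proper time: Δτ = Δt/γ = 697/1.1351 = 614 days.

614 days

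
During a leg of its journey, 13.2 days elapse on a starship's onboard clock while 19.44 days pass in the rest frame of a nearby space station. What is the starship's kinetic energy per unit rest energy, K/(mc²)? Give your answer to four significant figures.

0.4727

γ = Δt/Δτ = 19.44/13.2 = 1.47273.
K/(mc²) = γ − 1 = 1.47273 − 1 = 0.4727.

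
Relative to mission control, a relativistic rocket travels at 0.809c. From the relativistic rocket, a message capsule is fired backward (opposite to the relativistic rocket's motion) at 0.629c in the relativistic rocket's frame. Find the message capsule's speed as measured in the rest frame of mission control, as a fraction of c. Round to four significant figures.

0.3665c

Relativistic velocity addition: u = (u' + v)/(1 + u'v/c²), with u' = −0.629c and v = 0.809c.
Numerator: −0.629 + 0.809 = 0.18. Denominator: 1 + (−0.629)(0.809) = 0.491139.
u = 0.18/0.491139 = 0.3665, so the speed is 0.3665c.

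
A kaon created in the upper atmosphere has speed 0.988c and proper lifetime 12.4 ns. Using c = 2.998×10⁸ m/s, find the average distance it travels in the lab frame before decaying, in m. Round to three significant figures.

23.8 m

γ = 1/√(1 − β²) = 1/√(1 − 0.976144) = 1/√0.023856 = 1/0.154454 = 6.4744.
Lab-frame lifetime: Δt = γτ = 6.4744 × 12.4 ns = 80.283 ns.
Distance: d = vΔt = 0.988 × 2.998×10⁸ m/s × 8.0283×10^-8 s = 23.8 m.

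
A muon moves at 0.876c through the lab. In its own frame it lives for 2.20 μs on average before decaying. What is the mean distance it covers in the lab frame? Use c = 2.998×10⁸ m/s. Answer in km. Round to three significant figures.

With β = 0.876, γ = 1/√(1 − 0.876²) = 1/√0.232624 = 2.0734.
Lab-frame lifetime: Δt = γτ = 2.0734 × 2.20 μs = 4.5615 μs.
Distance: d = vΔt = 0.876 × 2.998×10⁸ m/s × 4.5615×10^-6 s = 1200 m = 1.20 km.

1.20 km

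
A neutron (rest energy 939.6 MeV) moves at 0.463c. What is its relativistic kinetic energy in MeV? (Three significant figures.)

γ = 1/√(1 − β²) = 1/√(1 − 0.214369) = 1/√0.785631 = 1/0.886358 = 1.12821.
Kinetic energy: K = (γ − 1)mc² = (1.12821 − 1) × 939.6 MeV = 0.12821 × 939.6 = 120 MeV.

120 MeV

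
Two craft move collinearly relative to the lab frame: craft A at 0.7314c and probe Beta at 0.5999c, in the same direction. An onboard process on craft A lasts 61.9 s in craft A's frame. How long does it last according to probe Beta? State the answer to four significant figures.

Transform craft A's velocity into probe Beta's frame: (0.7314 − 0.5999)/(1 − 0.7314·0.5999) = 0.1315/0.56123314, so the relative speed is 0.23431c.
At |u| = 0.23431c, γ = (1 − 0.0549012)^(−1/2) = 1.0286.
The clock on craft A records proper time, so probe Beta measures Δt = γΔτ = 1.0286 × 61.9 = 63.67 s.

63.67 s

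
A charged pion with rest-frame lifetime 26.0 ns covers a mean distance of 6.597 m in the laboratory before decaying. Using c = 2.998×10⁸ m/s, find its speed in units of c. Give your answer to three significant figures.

Let x = d/(cτ) = 6.597 m / (2.998×10⁸ m/s × 2.600×10^-8 s) = 0.84633. Since d = βγcτ, x = βγ = β/√(1−β²).
Solving: β² = x²/(1+x²) = 0.716274/1.716274 = 0.417342, so β = 0.646.

0.646c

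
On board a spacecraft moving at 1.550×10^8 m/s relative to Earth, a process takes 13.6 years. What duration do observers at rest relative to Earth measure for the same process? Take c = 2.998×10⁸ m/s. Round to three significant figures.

β = v/c = (1.550×10^8 m/s)/(2.998×10⁸ m/s) = 0.517011.
γ = 1/√(1 − β²) = 1/√(1 − 0.2673004) = 1/√0.7326996 = 1/0.855979 = 1.1683.
Time dilation: Δt = γ·Δτ = 1.1683 × 13.6 = 15.9 years.

15.9 years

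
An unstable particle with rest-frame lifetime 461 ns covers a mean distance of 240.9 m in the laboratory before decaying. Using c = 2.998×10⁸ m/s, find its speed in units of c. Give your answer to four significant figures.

0.8674c

Lab distance = (lab lifetime)·v = γτ·βc, so βγ = d/(cτ) = 240.9/(2.998×10⁸ × 4.610×10^-7) = 1.743.
With βγ = 1.743: γ² = 1 + (βγ)² = 4.03805, and β = (βγ)/γ = 1.743/2.00949 = 0.8674.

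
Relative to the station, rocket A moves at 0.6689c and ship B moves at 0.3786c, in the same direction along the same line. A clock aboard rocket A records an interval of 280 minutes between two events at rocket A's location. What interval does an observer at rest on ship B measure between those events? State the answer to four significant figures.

303.9 minutes

Speed of rocket A in ship B's frame: u = (v_A − v_B)/(1 − v_A v_B/c²) = (0.6689 − 0.3786)/(1 − 0.6689×0.3786) = 0.2903/0.74675446 = 0.38875; |u| = 0.38875c.
At |u| = 0.38875c, γ = (1 − 0.151127)^(−1/2) = 1.0854.
Rocket A's interval is proper; time dilation gives Δt_B = γΔτ = 1.0854 × 280 minutes = 303.9 minutes.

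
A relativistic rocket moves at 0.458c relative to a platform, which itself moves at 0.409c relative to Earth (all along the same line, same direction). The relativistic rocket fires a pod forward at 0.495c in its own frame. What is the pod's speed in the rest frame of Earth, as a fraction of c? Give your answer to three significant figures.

Apply u = (u'+v)/(1+u'v) twice. Pod in the platform frame: (0.495+0.458)/(1+0.495·0.458) = 0.953/1.22671 = 0.77687c.
That velocity, transformed to the rest frame of Earth: (0.77687+0.409)/(1+0.77687·0.409) = 1.18587/1.31773983 = 0.89993c.

0.900c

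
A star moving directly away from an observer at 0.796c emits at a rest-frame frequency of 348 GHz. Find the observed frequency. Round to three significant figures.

117 GHz

Relativistic Doppler (source moving away): f_obs = f_src · √((1−β)/(1+β)).
With β = 0.796: factor = √(0.204/1.796) = 0.33702.
f_obs = 348 × 0.33702 = 117 GHz.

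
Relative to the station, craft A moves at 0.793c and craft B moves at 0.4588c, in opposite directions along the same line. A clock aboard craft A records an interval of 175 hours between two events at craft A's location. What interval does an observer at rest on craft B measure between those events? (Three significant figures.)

Speed of craft A in craft B's frame: u = (v_A + v_B)/(1 + v_A v_B/c²) = (0.793 + 0.4588)/(1 + 0.793×0.4588) = 1.2518/1.3638284 = 0.91786; |u| = 0.91786c.
γ for this relative speed: γ = 1/√(1 − 0.842467) = 2.5195.
Craft A's interval is proper; time dilation gives Δt_B = γΔτ = 2.5195 × 175 hours = 441 hours.

441 hours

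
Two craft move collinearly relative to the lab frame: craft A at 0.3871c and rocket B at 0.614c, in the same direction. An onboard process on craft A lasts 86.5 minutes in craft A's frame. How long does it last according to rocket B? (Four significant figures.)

The velocity of craft A relative to rocket B is (0.3871 − 0.614)c / (1 − 0.3871×0.614) = −0.29764c; relative speed 0.29764c.
γ for this relative speed: γ = 1/√(1 − 0.0885896) = 1.0475.
The clock on craft A records proper time, so rocket B measures Δt = γΔτ = 1.0475 × 86.5 = 90.61 minutes.

90.61 minutes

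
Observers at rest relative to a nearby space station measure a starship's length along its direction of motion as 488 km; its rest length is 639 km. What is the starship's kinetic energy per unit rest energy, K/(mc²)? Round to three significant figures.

0.309

γ = L₀/L = 639/488 = 1.30943.
Since K = (γ−1)mc², K/(mc²) = 1.30943 − 1 = 0.309.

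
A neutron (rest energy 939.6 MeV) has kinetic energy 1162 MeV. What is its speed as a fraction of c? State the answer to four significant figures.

K = (γ−1)mc², so γ = 1 + 1162/939.6 = 2.2367.
Then v/c = √(1 − γ⁻²) = √(1 − 0.199887) = √0.800113 = 0.8945.

0.8945c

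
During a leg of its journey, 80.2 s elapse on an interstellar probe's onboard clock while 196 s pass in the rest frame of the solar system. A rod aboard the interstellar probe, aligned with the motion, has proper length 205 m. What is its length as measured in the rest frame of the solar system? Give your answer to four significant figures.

γ = Δt/Δτ = 196/80.2 = 2.44389.
L = L₀/γ = 205/2.44389 = 83.88 m.

83.88 m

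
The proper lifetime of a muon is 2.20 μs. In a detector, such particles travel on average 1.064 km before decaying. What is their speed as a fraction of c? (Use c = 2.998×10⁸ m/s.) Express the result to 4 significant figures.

0.8499c

d = βγcτ ⇒ βγ = d/(cτ) = 1064 m / (659.56 m) = 1.6132.
β = (βγ)/√(1+(βγ)²) = 1.6132/√3.60241 = 0.8499.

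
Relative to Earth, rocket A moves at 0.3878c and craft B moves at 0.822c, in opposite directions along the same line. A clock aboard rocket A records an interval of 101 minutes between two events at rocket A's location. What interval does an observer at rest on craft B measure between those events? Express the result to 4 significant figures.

253.7 minutes

Transform rocket A's velocity into craft B's frame: (0.3878 + 0.822)/(1 + 0.3878·0.822) = 1.2098/1.3187716, so the relative speed is 0.91737c.
γ for this relative speed: γ = 1/√(1 − 0.841568) = 2.5123.
The clock on rocket A records proper time, so craft B measures Δt = γΔτ = 2.5123 × 101 = 253.7 minutes.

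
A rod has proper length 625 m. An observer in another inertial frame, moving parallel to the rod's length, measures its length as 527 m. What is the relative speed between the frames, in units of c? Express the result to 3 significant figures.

Length contraction gives γ = L₀/L = 625/527 = 1.186.
β = √(1 − 1/γ²) = √0.289064 = 0.538.

0.538c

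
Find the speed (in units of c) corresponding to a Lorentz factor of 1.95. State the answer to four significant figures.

β = √(1 − 1/γ²) = √(1 − 1/3.8025) = √0.737015 = 0.8585.

0.8585c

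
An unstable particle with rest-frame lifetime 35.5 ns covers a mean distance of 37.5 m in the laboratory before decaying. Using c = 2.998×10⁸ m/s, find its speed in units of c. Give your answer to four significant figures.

d = βγcτ ⇒ βγ = d/(cτ) = 37.50 m / (10.6429 m) = 3.5235.
β = (βγ)/√(1+(βγ)²) = 3.5235/√13.4151 = 0.9620.

0.9620c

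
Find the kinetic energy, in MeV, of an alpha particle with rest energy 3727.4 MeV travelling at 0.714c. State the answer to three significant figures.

γ = 1/√(1 − β²) = 1/√(1 − 0.509796) = 1/√0.490204 = 1/0.700146 = 1.42827.
Kinetic energy: K = (γ − 1)mc² = (1.42827 − 1) × 3727.4 MeV = 0.42827 × 3727.4 = 1600 MeV.

1600 MeV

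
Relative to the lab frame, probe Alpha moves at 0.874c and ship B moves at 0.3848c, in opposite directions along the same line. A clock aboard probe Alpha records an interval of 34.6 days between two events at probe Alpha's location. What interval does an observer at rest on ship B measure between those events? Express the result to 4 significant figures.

103.1 days

The velocity of probe Alpha relative to ship B is (0.874 + 0.3848)c / (1 + 0.874×0.3848) = 0.94199c; relative speed 0.94199c.
At |u| = 0.94199c, γ = (1 − 0.887345)^(−1/2) = 2.9794.
Probe Alpha's interval is proper; time dilation gives Δt_B = γΔτ = 2.9794 × 34.6 days = 103.1 days.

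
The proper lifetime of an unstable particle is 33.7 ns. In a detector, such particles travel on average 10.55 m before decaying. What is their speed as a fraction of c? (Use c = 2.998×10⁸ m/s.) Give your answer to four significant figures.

Let x = d/(cτ) = 10.55 m / (2.998×10⁸ m/s × 3.370×10^-8 s) = 1.0442. Since d = βγcτ, x = βγ = β/√(1−β²).
Solving: β² = x²/(1+x²) = 1.09035/2.09035 = 0.521611, so β = 0.7222.

0.7222c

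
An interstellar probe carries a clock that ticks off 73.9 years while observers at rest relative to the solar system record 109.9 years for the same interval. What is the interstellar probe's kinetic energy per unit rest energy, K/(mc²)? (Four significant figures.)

0.4871

From Δt = γΔτ: γ = 109.9/73.9 = 1.48714.
Since K = (γ−1)mc², K/(mc²) = 1.48714 − 1 = 0.4871.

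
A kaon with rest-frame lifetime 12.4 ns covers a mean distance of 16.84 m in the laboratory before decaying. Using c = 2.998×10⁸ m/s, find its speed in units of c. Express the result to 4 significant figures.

0.9765c

Lab distance = (lab lifetime)·v = γτ·βc, so βγ = d/(cτ) = 16.84/(2.998×10⁸ × 1.240×10^-8) = 4.5299.
With βγ = 4.5299: γ² = 1 + (βγ)² = 21.52, and β = (βγ)/γ = 4.5299/4.63897 = 0.9765.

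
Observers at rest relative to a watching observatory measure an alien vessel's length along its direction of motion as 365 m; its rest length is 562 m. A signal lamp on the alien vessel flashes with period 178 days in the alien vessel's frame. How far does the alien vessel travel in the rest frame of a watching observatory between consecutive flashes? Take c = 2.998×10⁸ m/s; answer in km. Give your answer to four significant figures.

5.398×10^12 km

Length contraction gives γ = L₀/L = 562/365 = 1.53973.
β = √(1 − 1/γ²) = 0.76039. Lab-frame period = γτ = 1.53973×178 days = 274.07 days. Distance = βc × γτ = 0.76039 × 2.998×10⁸ m/s × 23679648 s = 5.3981×10^15 m = 5.398×10^12 km.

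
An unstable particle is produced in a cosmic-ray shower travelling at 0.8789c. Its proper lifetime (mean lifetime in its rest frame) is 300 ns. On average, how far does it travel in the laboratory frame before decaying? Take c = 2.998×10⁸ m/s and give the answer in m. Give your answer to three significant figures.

166 m

γ = 1/√(1 − β²) = 1/√(1 − 0.77246521) = 1/√0.22753479 = 1/0.477006 = 2.0964.
Lab-frame lifetime: Δt = γτ = 2.0964 × 300 ns = 628.92 ns.
Distance: d = vΔt = 0.8789 × 2.998×10⁸ m/s × 6.2892×10^-7 s = 166 m.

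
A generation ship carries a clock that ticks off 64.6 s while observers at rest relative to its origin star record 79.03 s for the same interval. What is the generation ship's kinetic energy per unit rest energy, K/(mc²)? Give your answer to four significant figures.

The time-dilation ratio gives γ = 79.03/64.6 = 1.22337.
K/(mc²) = γ − 1 = 1.22337 − 1 = 0.2234.

0.2234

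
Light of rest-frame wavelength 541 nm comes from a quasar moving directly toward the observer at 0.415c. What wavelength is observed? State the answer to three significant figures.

Relativistic Doppler for wavelength: λ_obs = λ_src · √((1−β)/(1+β)).
With β = 0.415: factor = √(0.585/1.415) = 0.64298.
λ_obs = 541 × 0.64298 = 348 nm.

348 nm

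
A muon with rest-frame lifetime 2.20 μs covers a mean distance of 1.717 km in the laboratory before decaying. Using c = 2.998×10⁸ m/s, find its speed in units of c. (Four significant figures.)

Let x = d/(cτ) = 1717 m / (2.998×10⁸ m/s × 2.200×10^-6 s) = 2.6033. Since d = βγcτ, x = βγ = β/√(1−β²).
Solving: β² = x²/(1+x²) = 6.77717/7.77717 = 0.871419, so β = 0.9335.

0.9335c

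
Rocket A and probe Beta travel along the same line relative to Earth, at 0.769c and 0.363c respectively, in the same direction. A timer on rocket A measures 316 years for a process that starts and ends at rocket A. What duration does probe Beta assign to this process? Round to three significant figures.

Transform rocket A's velocity into probe Beta's frame: (0.769 − 0.363)/(1 − 0.769·0.363) = 0.406/0.720853, so the relative speed is 0.56322c.
At |u| = 0.56322c, γ = (1 − 0.317217)^(−1/2) = 1.2102.
Rocket A's interval is proper; time dilation gives Δt_B = γΔτ = 1.2102 × 316 years = 382 years.

382 years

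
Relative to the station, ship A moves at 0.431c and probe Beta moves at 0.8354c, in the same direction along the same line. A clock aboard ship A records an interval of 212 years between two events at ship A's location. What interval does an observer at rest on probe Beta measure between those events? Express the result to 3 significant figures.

274 years

Transform ship A's velocity into probe Beta's frame: (0.431 − 0.8354)/(1 − 0.431·0.8354) = −0.4044/0.6399426, so the relative speed is 0.63193c.
γ for this relative speed: γ = 1/√(1 − 0.399336) = 1.2903.
Ship A's interval is proper; time dilation gives Δt_B = γΔτ = 1.2903 × 212 years = 274 years.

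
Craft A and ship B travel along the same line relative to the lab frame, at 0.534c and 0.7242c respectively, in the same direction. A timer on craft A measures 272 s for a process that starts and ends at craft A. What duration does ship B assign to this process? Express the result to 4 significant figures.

Transform craft A's velocity into ship B's frame: (0.534 − 0.7242)/(1 − 0.534·0.7242) = −0.1902/0.6132772, so the relative speed is 0.31014c.
At |u| = 0.31014c, γ = (1 − 0.0961868)^(−1/2) = 1.0519.
The clock on craft A records proper time, so ship B measures Δt = γΔτ = 1.0519 × 272 = 286.1 s.

286.1 s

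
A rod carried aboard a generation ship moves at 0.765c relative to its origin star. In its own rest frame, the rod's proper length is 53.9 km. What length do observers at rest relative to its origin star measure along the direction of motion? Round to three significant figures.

With β = 0.765, γ = 1/√(1 − 0.765²) = 1/√0.414775 = 1.5527.
Along the direction of motion the measured length is L₀/γ = 53.9/1.5527 = 34.7 km.

34.7 km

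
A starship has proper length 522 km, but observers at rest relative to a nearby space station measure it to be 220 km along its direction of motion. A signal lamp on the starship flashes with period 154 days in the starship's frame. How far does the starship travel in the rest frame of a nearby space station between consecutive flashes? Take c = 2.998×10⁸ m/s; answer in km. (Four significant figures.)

Length contraction gives γ = L₀/L = 522/220 = 2.37273.
β = √(1 − 1/γ²) = 0.90685. Lab-frame period = γτ = 2.37273×154 days = 365.4 days. Distance = βc × γτ = 0.90685 × 2.998×10⁸ m/s × 31570560 s = 8.5832×10^15 m = 8.583×10^12 km.

8.583×10^12 km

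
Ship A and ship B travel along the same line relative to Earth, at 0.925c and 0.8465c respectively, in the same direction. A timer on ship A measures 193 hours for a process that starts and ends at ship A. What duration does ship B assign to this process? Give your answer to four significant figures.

207.0 hours

The velocity of ship A relative to ship B is (0.925 − 0.8465)c / (1 − 0.925×0.8465) = 0.36177c; relative speed 0.36177c.
At |u| = 0.36177c, γ = (1 − 0.130878)^(−1/2) = 1.0727.
Ship A's interval is proper; time dilation gives Δt_B = γΔτ = 1.0727 × 193 hours = 207.0 hours.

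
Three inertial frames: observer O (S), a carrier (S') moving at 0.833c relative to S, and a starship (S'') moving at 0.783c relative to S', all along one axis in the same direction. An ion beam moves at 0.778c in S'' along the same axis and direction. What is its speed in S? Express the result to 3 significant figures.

0.997c

Apply u = (u'+v)/(1+u'v) twice. Ion beam in the carrier frame: (0.778+0.783)/(1+0.778·0.783) = 1.561/1.609174 = 0.97006c.
That velocity, transformed to the rest frame of observer O: (0.97006+0.833)/(1+0.97006·0.833) = 1.80306/1.80805998 = 0.99723c.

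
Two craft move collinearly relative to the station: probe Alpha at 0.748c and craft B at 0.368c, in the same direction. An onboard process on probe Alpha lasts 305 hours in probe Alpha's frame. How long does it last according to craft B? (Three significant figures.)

Transform probe Alpha's velocity into craft B's frame: (0.748 − 0.368)/(1 − 0.748·0.368) = 0.38/0.724736, so the relative speed is 0.52433c.
At |u| = 0.52433c, γ = (1 − 0.274922)^(−1/2) = 1.1744.
Probe Alpha's interval is proper; time dilation gives Δt_B = γΔτ = 1.1744 × 305 hours = 358 hours.

358 hours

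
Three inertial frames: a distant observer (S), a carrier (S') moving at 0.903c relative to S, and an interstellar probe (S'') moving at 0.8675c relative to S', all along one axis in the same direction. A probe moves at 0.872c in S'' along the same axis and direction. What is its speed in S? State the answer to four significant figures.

Compose velocities in two stages. Stage 1 (into S'): u₁ = (0.872+0.8675)/(1+0.872×0.8675) = 0.99034.
Stage 2 (into S): u = (0.99034+0.903)/(1+0.99034×0.903) = 0.99951, so the speed is 0.9995c.

0.9995c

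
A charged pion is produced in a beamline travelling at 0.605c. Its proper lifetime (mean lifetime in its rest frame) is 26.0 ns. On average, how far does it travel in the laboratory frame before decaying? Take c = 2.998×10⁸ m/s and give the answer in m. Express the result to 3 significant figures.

γ = 1/√(1 − β²) = 1/√(1 − 0.366025) = 1/√0.633975 = 1/0.796225 = 1.2559.
Lab-frame lifetime: Δt = γτ = 1.2559 × 26.0 ns = 32.653 ns.
Distance: d = vΔt = 0.605 × 2.998×10⁸ m/s × 3.2653×10^-8 s = 5.92 m.

5.92 m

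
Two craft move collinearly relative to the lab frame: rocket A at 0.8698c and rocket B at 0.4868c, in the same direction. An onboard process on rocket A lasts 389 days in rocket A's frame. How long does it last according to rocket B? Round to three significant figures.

520 days

The velocity of rocket A relative to rocket B is (0.8698 − 0.4868)c / (1 − 0.8698×0.4868) = 0.66426c; relative speed 0.66426c.
γ for this relative speed: γ = 1/√(1 − 0.441241) = 1.3378.
The clock on rocket A records proper time, so rocket B measures Δt = γΔτ = 1.3378 × 389 = 520 days.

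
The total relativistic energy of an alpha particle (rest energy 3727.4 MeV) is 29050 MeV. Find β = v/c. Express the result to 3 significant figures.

0.992

γ = E/(mc²) = 29050/3727.4 = 7.7936.
β = √(1 − 1/γ²) = √(1 − 0.0164636) = √0.9835364 = 0.992.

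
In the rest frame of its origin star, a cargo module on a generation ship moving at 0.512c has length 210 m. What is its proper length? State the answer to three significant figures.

Lorentz factor: γ = (1 − 0.262144)^(−1/2) = 1.1642.
Proper length: L₀ = γ·L = 1.1642 × 210 = 244 m.

244 m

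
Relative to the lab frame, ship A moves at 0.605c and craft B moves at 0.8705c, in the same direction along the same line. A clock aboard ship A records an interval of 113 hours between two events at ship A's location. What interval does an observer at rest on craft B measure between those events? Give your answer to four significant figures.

136.5 hours

Speed of ship A in craft B's frame: u = (v_A − v_B)/(1 − v_A v_B/c²) = (0.605 − 0.8705)/(1 − 0.605×0.8705) = −0.2655/0.4733475 = −0.5609; |u| = 0.5609c.
γ for this relative speed: γ = 1/√(1 − 0.314609) = 1.2079.
The clock on ship A records proper time, so craft B measures Δt = γΔτ = 1.2079 × 113 = 136.5 hours.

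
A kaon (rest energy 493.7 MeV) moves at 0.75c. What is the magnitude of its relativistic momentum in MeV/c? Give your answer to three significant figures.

Lorentz factor: γ = (1 − 0.5625)^(−1/2) = 1.5119.
Momentum: p = γβ·mc = 1.5119 × 0.75 × 493.7 MeV/c = 560 MeV/c.

560 MeV/c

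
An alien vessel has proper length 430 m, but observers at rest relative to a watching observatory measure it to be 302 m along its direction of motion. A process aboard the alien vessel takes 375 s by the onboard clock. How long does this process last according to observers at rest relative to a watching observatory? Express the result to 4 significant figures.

533.9 s

γ = L₀/L = 430/302 = 1.42384.
The same γ dilates the second interval: 1.42384 × 375 s = 533.9 s.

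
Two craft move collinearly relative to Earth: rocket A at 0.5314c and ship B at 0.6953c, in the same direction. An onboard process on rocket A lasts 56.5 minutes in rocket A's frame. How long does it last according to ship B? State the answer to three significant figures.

58.5 minutes

Speed of rocket A in ship B's frame: u = (v_A − v_B)/(1 − v_A v_B/c²) = (0.5314 − 0.6953)/(1 − 0.5314×0.6953) = −0.1639/0.63051758 = −0.25995; |u| = 0.25995c.
At |u| = 0.25995c, γ = (1 − 0.067574)^(−1/2) = 1.0356.
Rocket A's interval is proper; time dilation gives Δt_B = γΔτ = 1.0356 × 56.5 minutes = 58.5 minutes.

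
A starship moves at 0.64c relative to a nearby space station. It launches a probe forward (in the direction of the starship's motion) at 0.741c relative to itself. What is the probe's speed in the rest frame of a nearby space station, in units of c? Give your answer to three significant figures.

Relativistic velocity addition: u = (u' + v)/(1 + u'v/c²), with u' = 0.741c and v = 0.64c.
Numerator: 0.741 + 0.64 = 1.381. Denominator: 1 + (0.741)(0.64) = 1.47424.
u = 1.381/1.47424 = 0.93675, so the speed is 0.937c.

0.937c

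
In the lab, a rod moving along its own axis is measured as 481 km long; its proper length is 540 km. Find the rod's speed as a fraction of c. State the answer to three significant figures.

Length contraction gives γ = L₀/L = 540/481 = 1.1227.
β = √(1 − 1/γ²) = √0.206636 = 0.455.

0.455c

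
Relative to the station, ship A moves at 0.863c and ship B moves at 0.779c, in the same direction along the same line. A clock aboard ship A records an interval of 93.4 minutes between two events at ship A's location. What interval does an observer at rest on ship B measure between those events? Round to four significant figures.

96.63 minutes

Transform ship A's velocity into ship B's frame: (0.863 − 0.779)/(1 − 0.863·0.779) = 0.084/0.327723, so the relative speed is 0.25631c.
At |u| = 0.25631c, γ = (1 − 0.0656948)^(−1/2) = 1.0346.
The clock on ship A records proper time, so ship B measures Δt = γΔτ = 1.0346 × 93.4 = 96.63 minutes.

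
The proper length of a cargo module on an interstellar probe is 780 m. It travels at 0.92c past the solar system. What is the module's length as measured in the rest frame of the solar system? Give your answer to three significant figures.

306 m

β² = 0.8464, so γ = 1/√0.1536 = 2.5516.
Along the direction of motion the measured length is L₀/γ = 780/2.5516 = 306 m.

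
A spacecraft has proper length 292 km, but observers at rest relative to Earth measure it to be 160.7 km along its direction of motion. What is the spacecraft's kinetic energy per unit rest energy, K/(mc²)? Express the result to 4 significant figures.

γ = L₀/L = 292/160.7 = 1.81705.
Since K = (γ−1)mc², K/(mc²) = 1.81705 − 1 = 0.8171.

0.8171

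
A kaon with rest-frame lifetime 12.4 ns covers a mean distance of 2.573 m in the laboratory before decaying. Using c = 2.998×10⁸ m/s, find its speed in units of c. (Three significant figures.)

0.569c

d = βγcτ ⇒ βγ = d/(cτ) = 2.573 m / (3.71752 m) = 0.69213.
β = (βγ)/√(1+(βγ)²) = 0.69213/√1.479044 = 0.569.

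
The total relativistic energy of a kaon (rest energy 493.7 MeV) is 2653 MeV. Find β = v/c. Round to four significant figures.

γ = E/(mc²) = 2653/493.7 = 5.3737.
β = √(1 − 1/γ²) = √(1 − 0.0346301) = √0.9653699 = 0.9825.

0.9825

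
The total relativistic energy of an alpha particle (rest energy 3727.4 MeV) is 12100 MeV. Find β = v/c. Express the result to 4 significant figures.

γ = E/(mc²) = 12100/3727.4 = 3.2462.
β = √(1 − 1/γ²) = √(1 − 0.0948963) = √0.9051037 = 0.9514.

0.9514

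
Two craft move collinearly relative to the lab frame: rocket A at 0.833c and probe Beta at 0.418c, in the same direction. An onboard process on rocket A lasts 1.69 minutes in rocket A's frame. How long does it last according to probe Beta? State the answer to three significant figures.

2.19 minutes

Speed of rocket A in probe Beta's frame: u = (v_A − v_B)/(1 − v_A v_B/c²) = (0.833 − 0.418)/(1 − 0.833×0.418) = 0.415/0.651806 = 0.63669; |u| = 0.63669c.
At |u| = 0.63669c, γ = (1 − 0.405374)^(−1/2) = 1.2968.
The clock on rocket A records proper time, so probe Beta measures Δt = γΔτ = 1.2968 × 1.69 = 2.19 minutes.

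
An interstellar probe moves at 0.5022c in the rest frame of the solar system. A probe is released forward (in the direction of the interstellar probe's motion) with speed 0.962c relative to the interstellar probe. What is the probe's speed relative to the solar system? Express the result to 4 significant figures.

Relativistic velocity addition: u = (u' + v)/(1 + u'v/c²), with u' = 0.962c and v = 0.5022c.
Numerator: 0.962 + 0.5022 = 1.4642. Denominator: 1 + (0.962)(0.5022) = 1.4831164.
u = 1.4642/1.4831164 = 0.98725, so the speed is 0.9872c.

0.9872c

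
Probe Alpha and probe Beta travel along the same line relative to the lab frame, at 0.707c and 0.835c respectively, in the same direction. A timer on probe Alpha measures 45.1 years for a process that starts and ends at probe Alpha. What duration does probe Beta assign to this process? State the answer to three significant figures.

The velocity of probe Alpha relative to probe Beta is (0.707 − 0.835)c / (1 − 0.707×0.835) = −0.31246c; relative speed 0.31246c.
At |u| = 0.31246c, γ = (1 − 0.0976313)^(−1/2) = 1.0527.
Probe Alpha's interval is proper; time dilation gives Δt_B = γΔτ = 1.0527 × 45.1 years = 47.5 years.

47.5 years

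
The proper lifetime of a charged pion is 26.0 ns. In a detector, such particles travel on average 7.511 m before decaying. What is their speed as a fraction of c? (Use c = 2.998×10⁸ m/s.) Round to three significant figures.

Lab distance = (lab lifetime)·v = γτ·βc, so βγ = d/(cτ) = 7.511/(2.998×10⁸ × 2.600×10^-8) = 0.96359.
With βγ = 0.96359: γ² = 1 + (βγ)² = 1.928506, and β = (βγ)/γ = 0.96359/1.38871 = 0.694.

0.694c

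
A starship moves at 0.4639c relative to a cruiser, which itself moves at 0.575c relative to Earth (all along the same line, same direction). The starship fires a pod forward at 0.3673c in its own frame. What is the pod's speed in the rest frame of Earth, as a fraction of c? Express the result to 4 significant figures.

Apply u = (u'+v)/(1+u'v) twice. Pod in the cruiser frame: (0.3673+0.4639)/(1+0.3673·0.4639) = 0.8312/1.17039047 = 0.71019c.
That velocity, transformed to the rest frame of Earth: (0.71019+0.575)/(1+0.71019·0.575) = 1.28519/1.40835925 = 0.91254c.

0.9125c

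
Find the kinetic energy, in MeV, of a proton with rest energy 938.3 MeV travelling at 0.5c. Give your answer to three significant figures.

145 MeV

γ = 1/√(1 − β²) = 1/√(1 − 0.25) = 1/√0.75 = 1/0.866025 = 1.1547.
Kinetic energy: K = (γ − 1)mc² = (1.1547 − 1) × 938.3 MeV = 0.1547 × 938.3 = 145 MeV.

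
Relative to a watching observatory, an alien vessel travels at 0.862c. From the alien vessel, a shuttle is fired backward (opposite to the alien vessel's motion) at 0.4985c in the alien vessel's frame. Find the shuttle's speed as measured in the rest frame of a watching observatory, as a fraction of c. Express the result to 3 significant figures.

0.637c

In units of c, u = (u' + v)/(1 + u'v) with u' = −0.4985 and v = 0.862.
Numerator: −0.4985 + 0.862 = 0.3635. Denominator: 1 + (−0.4985)(0.862) = 0.570293.
u = 0.3635/0.570293 = 0.63739, so the speed is 0.637c.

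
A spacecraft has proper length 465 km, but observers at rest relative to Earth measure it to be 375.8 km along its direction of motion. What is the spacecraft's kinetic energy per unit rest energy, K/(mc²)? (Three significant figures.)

0.237

γ = L₀/L = 465/375.8 = 1.23736.
Since K = (γ−1)mc², K/(mc²) = 1.23736 − 1 = 0.237.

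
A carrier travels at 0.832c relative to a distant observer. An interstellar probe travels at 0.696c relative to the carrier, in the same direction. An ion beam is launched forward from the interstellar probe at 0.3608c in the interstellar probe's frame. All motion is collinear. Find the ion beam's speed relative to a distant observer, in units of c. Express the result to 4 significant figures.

0.9847c

First combine the ion beam and interstellar probe (S''→S'): u₁ = (0.3608 + 0.696)/(1 + 0.3608×0.696) = 1.0568/1.2511168 = 0.84469.
Then combine with the carrier (S'→S): u = (0.84469 + 0.832)/(1 + 0.84469×0.832) = 1.67669/1.70278208 = 0.98468.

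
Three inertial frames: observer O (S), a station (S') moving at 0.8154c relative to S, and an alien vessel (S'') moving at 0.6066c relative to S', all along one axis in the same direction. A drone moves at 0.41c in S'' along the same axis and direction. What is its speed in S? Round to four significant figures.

0.9794c

Compose velocities in two stages. Stage 1 (into S'): u₁ = (0.41+0.6066)/(1+0.41×0.6066) = 0.81412.
Stage 2 (into S): u = (0.81412+0.8154)/(1+0.81412×0.8154) = 0.97938, so the speed is 0.9794c.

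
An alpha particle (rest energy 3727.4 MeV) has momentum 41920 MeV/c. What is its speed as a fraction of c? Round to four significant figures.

0.9961c

pc/(mc²) = 41920/3727.4 = 11.246 = βγ = β/√(1−β²).
So β² = x²/(1 + x²) with x = 11.246: x² = 126.473, β² = 126.473/127.473 = 0.992155, β = 0.9961.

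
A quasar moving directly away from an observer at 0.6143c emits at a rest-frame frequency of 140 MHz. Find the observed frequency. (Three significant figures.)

Relativistic Doppler (source moving away): f_obs = f_src · √((1−β)/(1+β)).
With β = 0.6143: factor = √(0.3857/1.6143) = 0.4888.
f_obs = 140 × 0.4888 = 68.4 MHz.

68.4 MHz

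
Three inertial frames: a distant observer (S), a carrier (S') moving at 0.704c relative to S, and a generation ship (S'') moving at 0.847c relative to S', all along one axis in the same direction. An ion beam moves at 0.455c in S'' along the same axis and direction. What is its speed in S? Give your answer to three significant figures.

Apply u = (u'+v)/(1+u'v) twice. Ion beam in the carrier frame: (0.455+0.847)/(1+0.455·0.847) = 1.302/1.385385 = 0.93981c.
That velocity, transformed to the rest frame of a distant observer: (0.93981+0.704)/(1+0.93981·0.704) = 1.64381/1.66162624 = 0.98928c.

0.989c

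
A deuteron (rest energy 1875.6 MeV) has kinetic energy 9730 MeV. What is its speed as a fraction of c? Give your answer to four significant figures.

0.9869c

K = (γ−1)mc², so γ = 1 + 9730/1875.6 = 6.1877.
Then v/c = √(1 − γ⁻²) = √(1 − 0.0261181) = √0.9738819 = 0.9869.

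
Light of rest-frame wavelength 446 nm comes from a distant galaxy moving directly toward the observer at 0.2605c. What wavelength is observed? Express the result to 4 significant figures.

341.6 nm

Relativistic Doppler for wavelength: λ_obs = λ_src · √((1−β)/(1+β)).
With β = 0.2605: factor = √(0.7395/1.2605) = 0.76595.
λ_obs = 446 × 0.76595 = 341.6 nm.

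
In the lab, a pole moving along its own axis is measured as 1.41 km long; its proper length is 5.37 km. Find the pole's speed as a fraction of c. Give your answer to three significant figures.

Length contraction gives γ = L₀/L = 5.37/1.41 = 3.8085.
β = √(1 − 1/γ²) = √0.931057 = 0.965.

0.965c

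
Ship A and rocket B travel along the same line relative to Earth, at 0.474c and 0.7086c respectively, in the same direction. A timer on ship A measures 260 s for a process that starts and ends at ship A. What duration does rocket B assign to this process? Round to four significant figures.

The velocity of ship A relative to rocket B is (0.474 − 0.7086)c / (1 − 0.474×0.7086) = −0.35325c; relative speed 0.35325c.
γ for this relative speed: γ = 1/√(1 − 0.124786) = 1.0689.
The clock on ship A records proper time, so rocket B measures Δt = γΔτ = 1.0689 × 260 = 277.9 s.

277.9 s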